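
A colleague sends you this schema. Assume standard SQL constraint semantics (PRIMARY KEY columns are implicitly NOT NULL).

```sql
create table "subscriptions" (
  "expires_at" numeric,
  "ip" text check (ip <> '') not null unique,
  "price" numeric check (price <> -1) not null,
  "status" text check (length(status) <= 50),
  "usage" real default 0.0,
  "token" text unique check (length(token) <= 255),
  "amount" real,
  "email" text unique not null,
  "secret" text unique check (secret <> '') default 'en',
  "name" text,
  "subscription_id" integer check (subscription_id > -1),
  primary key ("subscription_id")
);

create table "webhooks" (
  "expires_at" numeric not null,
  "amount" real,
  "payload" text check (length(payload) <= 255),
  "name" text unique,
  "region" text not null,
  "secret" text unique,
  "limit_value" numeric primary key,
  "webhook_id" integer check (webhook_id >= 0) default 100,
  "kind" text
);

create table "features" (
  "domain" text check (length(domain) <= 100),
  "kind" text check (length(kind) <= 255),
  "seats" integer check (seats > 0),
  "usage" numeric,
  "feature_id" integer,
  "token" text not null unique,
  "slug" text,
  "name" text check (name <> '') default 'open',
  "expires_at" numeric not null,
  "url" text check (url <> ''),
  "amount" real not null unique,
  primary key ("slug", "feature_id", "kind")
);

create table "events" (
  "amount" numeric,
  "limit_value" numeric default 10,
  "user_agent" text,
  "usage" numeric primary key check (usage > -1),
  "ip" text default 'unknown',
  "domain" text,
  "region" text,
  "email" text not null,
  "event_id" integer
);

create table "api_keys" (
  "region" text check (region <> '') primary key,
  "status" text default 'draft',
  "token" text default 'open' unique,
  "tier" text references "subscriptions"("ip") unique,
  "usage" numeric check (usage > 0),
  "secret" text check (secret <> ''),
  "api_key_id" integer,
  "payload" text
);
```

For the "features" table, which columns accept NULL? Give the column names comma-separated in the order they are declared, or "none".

domain, seats, usage, name, url

- domain: CHECK does not forbid NULL (a CHECK constraint passes when its expression is NULL) → nullable.
- kind: part of the PRIMARY KEY, which implies NOT NULL → not nullable.
- seats: CHECK does not forbid NULL (a CHECK constraint passes when its expression is NULL) → nullable.
- usage: no NOT NULL constraint applies → nullable.
- feature_id: part of the PRIMARY KEY, which implies NOT NULL → not nullable.
- token: declared NOT NULL → not nullable.
- slug: part of the PRIMARY KEY, which implies NOT NULL → not nullable.
- name: CHECK does not forbid NULL (a CHECK constraint passes when its expression is NULL) → nullable.
- expires_at: declared NOT NULL → not nullable.
- url: CHECK does not forbid NULL (a CHECK constraint passes when its expression is NULL) → nullable.
- amount: declared NOT NULL → not nullable.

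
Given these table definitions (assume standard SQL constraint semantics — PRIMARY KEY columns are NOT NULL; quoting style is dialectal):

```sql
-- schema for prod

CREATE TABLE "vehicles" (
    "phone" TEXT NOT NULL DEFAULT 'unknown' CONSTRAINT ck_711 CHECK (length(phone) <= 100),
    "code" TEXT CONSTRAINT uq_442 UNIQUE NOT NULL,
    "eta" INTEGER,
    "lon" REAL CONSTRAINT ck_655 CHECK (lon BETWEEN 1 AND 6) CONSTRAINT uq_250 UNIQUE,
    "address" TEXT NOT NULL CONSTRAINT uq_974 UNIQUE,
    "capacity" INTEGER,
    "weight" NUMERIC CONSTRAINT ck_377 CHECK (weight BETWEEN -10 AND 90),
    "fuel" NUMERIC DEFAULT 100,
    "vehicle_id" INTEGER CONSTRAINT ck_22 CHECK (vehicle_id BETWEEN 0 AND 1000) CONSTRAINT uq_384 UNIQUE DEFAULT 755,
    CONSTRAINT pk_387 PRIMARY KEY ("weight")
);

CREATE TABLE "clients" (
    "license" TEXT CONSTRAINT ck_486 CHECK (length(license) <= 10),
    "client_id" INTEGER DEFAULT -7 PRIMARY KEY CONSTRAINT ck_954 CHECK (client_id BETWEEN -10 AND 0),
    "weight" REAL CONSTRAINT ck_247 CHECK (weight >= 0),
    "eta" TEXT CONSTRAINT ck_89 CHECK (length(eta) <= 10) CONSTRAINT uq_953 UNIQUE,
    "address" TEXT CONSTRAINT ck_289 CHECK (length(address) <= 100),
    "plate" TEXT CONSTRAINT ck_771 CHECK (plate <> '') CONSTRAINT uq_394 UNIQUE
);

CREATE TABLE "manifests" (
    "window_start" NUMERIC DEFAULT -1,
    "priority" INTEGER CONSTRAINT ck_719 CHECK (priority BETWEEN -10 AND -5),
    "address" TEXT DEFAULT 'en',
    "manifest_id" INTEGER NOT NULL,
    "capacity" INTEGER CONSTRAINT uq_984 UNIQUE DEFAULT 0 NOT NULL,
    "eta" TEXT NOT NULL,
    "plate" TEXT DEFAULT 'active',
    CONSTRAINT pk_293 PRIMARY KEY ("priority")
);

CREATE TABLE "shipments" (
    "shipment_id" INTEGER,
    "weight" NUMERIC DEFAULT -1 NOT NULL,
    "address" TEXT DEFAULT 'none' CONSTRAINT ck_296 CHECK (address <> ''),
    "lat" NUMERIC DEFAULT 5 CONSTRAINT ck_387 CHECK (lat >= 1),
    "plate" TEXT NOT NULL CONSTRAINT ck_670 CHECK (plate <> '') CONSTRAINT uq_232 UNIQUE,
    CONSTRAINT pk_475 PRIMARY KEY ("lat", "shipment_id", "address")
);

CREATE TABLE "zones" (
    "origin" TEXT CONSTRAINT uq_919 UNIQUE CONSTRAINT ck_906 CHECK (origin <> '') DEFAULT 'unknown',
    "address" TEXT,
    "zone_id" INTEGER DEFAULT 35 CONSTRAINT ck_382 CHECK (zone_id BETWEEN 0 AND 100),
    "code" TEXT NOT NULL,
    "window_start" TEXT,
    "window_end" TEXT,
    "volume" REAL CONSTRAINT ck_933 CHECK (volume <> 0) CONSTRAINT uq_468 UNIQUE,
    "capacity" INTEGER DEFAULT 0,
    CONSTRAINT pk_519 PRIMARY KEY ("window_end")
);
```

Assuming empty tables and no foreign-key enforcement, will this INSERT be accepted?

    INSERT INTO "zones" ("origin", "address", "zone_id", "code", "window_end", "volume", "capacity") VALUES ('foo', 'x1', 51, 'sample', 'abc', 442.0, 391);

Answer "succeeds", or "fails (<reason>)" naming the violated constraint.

NOT NULL columns: code is supplied; window_end is supplied.
CHECK constraints: 'foo' satisfies (origin <> ''); 51 satisfies (zone_id BETWEEN 0 AND 100); 442.0 satisfies (volume <> 0).
No constraint is violated.

succeeds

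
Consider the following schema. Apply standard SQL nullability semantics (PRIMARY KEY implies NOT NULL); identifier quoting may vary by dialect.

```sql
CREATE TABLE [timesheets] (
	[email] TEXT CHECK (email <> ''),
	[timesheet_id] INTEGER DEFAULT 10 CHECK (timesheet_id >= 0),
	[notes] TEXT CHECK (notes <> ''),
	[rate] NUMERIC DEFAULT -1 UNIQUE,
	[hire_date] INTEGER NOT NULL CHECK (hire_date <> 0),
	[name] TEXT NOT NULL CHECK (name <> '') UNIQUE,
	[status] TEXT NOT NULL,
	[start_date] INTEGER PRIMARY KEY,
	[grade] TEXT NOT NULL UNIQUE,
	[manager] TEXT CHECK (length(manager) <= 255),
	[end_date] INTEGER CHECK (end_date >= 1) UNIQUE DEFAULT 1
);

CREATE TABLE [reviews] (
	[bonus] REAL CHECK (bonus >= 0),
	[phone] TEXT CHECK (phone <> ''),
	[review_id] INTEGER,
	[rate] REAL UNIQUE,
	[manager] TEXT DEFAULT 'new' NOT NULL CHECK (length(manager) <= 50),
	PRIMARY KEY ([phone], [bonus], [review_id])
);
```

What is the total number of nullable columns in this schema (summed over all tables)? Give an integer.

7

timesheets: 6 nullable (email, timesheet_id, notes, rate, manager, end_date — PK (start_date) and explicit NOT NULL columns excluded).
reviews: 1 nullable (rate — PK (phone, bonus, review_id) and explicit NOT NULL columns excluded).
Total: 6 + 1 = 7.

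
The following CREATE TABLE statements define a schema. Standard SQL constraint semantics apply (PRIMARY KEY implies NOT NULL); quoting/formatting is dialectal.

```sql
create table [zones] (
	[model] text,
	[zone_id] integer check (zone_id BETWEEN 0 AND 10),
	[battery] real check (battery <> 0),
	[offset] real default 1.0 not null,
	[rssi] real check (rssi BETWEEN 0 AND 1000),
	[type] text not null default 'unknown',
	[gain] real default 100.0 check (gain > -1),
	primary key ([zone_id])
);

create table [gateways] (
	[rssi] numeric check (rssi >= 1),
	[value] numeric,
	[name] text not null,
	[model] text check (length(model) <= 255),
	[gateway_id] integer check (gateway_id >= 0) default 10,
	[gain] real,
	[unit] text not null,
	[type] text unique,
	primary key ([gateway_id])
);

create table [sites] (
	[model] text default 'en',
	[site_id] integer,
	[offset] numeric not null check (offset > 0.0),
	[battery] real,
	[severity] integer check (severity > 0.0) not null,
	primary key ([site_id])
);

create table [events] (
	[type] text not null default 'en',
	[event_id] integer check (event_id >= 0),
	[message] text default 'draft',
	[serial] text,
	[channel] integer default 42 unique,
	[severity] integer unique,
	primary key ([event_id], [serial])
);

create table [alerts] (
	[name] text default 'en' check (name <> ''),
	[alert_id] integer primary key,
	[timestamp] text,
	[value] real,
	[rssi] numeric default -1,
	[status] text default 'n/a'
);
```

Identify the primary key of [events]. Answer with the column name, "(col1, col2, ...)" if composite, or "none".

(event_id, serial)

A table-level PRIMARY KEY clause names 2 columns: event_id, serial.
This is a composite key — the combination is unique, not each column individually.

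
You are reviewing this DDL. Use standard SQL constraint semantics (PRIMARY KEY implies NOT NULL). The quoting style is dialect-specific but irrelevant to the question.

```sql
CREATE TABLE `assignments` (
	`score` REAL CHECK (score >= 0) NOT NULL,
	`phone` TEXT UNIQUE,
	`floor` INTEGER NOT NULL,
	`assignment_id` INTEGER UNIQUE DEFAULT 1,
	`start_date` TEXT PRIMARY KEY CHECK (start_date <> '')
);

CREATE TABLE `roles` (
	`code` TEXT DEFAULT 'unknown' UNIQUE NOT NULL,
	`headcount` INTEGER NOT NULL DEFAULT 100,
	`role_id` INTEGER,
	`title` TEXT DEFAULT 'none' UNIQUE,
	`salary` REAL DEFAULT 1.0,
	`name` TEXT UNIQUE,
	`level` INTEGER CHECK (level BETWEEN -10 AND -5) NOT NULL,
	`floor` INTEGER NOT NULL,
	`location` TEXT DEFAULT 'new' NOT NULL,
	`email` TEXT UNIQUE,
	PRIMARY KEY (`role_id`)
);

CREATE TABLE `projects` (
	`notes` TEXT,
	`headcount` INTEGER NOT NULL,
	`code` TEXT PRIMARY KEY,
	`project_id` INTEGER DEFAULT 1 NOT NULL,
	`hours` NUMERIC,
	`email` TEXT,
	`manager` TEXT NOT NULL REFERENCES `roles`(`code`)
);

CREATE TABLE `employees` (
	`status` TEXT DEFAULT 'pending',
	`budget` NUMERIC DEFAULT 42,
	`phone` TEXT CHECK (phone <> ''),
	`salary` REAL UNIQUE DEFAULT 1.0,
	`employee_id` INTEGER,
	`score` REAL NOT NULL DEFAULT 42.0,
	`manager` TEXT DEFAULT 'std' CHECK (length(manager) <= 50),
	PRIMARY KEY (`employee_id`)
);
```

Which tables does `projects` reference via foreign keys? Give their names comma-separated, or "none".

- manager REFERENCES roles(code).

roles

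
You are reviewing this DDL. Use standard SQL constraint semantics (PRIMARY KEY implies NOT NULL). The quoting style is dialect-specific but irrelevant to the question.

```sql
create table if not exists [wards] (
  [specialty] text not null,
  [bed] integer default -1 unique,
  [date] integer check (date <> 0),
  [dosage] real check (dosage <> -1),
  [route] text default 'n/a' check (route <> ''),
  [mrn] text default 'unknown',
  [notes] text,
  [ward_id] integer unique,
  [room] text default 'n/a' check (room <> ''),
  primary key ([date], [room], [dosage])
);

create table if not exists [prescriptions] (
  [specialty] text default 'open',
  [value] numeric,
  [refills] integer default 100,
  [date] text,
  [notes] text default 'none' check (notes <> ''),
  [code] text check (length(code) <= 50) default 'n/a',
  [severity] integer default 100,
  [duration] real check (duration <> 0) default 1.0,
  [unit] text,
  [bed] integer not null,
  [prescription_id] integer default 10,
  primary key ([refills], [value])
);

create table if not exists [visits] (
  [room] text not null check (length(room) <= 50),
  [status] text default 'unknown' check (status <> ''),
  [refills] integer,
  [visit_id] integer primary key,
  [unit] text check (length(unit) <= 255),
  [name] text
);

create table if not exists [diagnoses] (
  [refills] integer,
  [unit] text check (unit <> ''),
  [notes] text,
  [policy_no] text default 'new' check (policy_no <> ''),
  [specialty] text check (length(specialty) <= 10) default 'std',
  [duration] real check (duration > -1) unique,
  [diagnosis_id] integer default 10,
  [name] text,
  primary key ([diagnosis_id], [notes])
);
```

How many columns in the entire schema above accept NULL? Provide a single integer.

wards: 5 nullable (bed, route, mrn, notes, ward_id — PK (date, room, dosage) and explicit NOT NULL columns excluded).
prescriptions: 8 nullable (specialty, date, notes, code, severity, duration, unit, prescription_id — PK (refills, value) and explicit NOT NULL columns excluded).
visits: 4 nullable (status, refills, unit, name — PK (visit_id) and explicit NOT NULL columns excluded).
diagnoses: 6 nullable (refills, unit, policy_no, specialty, duration, name — PK (diagnosis_id, notes) and explicit NOT NULL columns excluded).
Total: 5 + 8 + 4 + 6 = 23.

23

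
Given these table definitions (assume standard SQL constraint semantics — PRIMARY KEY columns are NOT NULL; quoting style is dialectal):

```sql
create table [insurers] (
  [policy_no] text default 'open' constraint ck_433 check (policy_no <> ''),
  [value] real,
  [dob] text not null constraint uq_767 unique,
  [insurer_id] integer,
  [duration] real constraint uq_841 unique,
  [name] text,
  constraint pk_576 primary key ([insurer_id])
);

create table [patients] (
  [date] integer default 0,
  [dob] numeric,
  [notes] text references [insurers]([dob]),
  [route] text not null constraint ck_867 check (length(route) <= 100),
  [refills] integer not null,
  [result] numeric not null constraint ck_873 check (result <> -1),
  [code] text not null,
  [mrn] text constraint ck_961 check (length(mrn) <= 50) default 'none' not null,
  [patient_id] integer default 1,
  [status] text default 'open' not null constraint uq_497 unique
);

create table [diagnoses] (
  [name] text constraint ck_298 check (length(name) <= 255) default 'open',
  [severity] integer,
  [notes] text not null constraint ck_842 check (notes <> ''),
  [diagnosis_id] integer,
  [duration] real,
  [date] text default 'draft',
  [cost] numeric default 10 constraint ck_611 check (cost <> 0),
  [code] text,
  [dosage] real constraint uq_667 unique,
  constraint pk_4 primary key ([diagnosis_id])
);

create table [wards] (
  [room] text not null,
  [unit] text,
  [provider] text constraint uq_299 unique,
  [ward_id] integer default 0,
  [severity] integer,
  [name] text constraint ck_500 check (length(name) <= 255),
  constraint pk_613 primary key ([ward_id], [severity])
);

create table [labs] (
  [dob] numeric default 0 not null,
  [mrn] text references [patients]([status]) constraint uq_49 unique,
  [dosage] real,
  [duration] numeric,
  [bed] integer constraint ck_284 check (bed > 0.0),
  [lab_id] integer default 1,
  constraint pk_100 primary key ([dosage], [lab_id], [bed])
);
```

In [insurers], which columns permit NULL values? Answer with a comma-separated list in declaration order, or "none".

- policy_no: CHECK does not forbid NULL (a CHECK constraint passes when its expression is NULL) → nullable.
- value: no NOT NULL constraint applies → nullable.
- dob: declared NOT NULL → not nullable.
- insurer_id: part of the PRIMARY KEY, which implies NOT NULL → not nullable.
- duration: UNIQUE does not imply NOT NULL → nullable.
- name: no NOT NULL constraint applies → nullable.

policy_no, value, duration, name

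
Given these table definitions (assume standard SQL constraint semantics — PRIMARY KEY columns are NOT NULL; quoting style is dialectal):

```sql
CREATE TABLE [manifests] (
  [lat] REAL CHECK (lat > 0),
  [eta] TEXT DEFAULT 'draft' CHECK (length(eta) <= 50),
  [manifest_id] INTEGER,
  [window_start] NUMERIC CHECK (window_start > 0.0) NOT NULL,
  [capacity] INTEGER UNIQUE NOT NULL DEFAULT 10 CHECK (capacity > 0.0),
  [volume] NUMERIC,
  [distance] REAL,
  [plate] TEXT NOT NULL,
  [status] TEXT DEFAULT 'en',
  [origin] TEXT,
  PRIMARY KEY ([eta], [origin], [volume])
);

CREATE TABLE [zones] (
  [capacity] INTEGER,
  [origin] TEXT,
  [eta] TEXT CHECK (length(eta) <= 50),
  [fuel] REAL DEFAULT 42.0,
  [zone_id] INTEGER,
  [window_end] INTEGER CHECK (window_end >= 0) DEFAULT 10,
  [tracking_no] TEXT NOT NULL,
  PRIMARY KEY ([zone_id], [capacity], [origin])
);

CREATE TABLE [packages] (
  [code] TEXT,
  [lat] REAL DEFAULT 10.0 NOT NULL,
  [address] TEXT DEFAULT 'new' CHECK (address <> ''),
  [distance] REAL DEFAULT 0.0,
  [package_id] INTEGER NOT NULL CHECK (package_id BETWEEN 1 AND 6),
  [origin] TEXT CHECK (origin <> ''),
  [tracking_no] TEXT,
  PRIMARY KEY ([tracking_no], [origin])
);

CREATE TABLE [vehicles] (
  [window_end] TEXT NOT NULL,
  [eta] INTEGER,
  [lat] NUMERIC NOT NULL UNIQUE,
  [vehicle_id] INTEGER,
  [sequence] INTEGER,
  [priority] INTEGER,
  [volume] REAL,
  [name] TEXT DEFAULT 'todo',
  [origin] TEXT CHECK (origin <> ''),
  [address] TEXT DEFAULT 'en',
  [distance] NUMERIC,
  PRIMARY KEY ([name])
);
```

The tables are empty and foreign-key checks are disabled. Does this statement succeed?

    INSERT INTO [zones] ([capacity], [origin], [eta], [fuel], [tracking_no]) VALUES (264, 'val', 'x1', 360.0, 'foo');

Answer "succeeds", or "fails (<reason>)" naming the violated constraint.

fails (NOT NULL on zone_id)

zone_id is omitted from the column list and has no DEFAULT, so it would receive NULL.
But zone_id is part of the PRIMARY KEY (implied NOT NULL).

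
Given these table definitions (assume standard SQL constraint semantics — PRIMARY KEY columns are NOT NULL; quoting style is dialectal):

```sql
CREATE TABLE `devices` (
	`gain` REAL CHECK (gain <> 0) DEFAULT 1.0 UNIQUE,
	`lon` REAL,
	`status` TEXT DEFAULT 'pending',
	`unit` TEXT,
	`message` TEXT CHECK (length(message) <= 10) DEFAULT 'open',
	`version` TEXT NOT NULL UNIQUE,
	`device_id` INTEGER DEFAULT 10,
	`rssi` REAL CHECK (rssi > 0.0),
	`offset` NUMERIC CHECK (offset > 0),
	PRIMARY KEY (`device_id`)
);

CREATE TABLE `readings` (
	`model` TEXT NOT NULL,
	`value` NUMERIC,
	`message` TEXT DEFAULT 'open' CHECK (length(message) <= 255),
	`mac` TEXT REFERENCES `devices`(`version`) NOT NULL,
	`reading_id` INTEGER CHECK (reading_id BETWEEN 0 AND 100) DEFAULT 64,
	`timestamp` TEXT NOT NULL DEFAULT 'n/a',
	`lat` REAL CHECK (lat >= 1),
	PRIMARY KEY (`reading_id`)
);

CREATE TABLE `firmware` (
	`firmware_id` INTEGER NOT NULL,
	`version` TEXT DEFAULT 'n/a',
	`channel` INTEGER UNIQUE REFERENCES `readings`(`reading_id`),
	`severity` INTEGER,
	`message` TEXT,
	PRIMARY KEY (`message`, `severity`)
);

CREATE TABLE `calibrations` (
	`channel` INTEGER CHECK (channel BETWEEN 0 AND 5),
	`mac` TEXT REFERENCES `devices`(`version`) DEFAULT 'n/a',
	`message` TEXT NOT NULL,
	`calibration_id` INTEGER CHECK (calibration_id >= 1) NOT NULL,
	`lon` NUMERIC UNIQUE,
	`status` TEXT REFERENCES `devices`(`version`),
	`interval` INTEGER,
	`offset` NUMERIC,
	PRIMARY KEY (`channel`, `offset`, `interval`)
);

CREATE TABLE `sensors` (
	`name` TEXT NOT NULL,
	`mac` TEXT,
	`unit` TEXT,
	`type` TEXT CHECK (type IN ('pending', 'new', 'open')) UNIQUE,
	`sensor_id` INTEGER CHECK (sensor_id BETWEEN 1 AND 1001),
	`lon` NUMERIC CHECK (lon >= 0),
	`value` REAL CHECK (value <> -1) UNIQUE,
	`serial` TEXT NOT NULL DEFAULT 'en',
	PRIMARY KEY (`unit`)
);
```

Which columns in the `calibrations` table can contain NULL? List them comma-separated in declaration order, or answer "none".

- channel: part of the PRIMARY KEY, which implies NOT NULL → not nullable.
- mac: a foreign key column may be NULL unless separately constrained → nullable.
- message: declared NOT NULL → not nullable.
- calibration_id: declared NOT NULL → not nullable.
- lon: UNIQUE does not imply NOT NULL → nullable.
- status: a foreign key column may be NULL unless separately constrained → nullable.
- interval: part of the PRIMARY KEY, which implies NOT NULL → not nullable.
- offset: part of the PRIMARY KEY, which implies NOT NULL → not nullable.

mac, lon, status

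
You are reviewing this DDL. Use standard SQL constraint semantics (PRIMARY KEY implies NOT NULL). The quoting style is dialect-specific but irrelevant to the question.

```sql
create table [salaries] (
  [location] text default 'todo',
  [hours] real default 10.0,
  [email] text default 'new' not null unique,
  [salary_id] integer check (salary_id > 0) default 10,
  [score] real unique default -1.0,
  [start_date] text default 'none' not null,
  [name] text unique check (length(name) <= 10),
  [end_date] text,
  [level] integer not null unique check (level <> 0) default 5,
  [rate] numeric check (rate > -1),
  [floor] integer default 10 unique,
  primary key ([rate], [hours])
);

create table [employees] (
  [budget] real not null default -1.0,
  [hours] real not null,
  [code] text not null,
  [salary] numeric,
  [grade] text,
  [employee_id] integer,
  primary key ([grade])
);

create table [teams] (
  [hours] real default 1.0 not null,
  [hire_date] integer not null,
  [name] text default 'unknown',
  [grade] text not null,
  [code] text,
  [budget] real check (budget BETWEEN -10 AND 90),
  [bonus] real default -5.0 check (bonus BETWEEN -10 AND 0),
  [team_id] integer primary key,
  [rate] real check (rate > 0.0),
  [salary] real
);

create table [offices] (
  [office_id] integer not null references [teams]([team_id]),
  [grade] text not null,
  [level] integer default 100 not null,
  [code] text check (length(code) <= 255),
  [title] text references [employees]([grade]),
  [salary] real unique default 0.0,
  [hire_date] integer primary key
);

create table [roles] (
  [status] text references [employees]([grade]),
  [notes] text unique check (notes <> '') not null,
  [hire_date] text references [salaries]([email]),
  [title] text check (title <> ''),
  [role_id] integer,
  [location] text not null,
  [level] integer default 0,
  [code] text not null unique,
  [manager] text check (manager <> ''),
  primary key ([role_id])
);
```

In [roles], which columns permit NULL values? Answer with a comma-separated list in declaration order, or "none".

status, hire_date, title, level, manager

- status: a foreign key column may be NULL unless separately constrained → nullable.
- notes: declared NOT NULL → not nullable.
- hire_date: a foreign key column may be NULL unless separately constrained → nullable.
- title: CHECK does not forbid NULL (a CHECK constraint passes when its expression is NULL) → nullable.
- role_id: part of the PRIMARY KEY, which implies NOT NULL → not nullable.
- location: declared NOT NULL → not nullable.
- level: DEFAULT only fills an omitted column; an explicit NULL is still allowed → nullable.
- code: declared NOT NULL → not nullable.
- manager: CHECK does not forbid NULL (a CHECK constraint passes when its expression is NULL) → nullable.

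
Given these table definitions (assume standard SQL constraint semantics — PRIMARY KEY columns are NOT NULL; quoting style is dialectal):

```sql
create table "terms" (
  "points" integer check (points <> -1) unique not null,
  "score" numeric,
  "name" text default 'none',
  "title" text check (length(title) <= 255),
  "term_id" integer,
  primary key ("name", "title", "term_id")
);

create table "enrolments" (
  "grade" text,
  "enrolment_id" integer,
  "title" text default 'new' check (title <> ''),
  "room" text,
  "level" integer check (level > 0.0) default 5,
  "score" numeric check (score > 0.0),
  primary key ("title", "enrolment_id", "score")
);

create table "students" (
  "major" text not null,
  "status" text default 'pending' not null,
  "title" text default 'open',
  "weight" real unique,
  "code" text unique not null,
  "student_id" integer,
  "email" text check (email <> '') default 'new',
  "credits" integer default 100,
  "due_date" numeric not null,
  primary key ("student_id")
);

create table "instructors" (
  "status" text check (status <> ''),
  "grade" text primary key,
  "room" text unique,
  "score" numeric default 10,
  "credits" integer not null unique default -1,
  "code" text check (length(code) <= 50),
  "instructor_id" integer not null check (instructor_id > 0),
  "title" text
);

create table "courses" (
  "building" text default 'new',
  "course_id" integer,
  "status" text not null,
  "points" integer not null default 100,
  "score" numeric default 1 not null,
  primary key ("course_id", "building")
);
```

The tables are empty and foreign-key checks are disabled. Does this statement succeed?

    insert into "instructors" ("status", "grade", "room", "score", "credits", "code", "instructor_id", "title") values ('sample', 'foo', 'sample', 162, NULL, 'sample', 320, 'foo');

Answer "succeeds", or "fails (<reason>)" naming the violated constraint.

credits is explicitly set to NULL, but credits is declared NOT NULL.

fails (NOT NULL on credits)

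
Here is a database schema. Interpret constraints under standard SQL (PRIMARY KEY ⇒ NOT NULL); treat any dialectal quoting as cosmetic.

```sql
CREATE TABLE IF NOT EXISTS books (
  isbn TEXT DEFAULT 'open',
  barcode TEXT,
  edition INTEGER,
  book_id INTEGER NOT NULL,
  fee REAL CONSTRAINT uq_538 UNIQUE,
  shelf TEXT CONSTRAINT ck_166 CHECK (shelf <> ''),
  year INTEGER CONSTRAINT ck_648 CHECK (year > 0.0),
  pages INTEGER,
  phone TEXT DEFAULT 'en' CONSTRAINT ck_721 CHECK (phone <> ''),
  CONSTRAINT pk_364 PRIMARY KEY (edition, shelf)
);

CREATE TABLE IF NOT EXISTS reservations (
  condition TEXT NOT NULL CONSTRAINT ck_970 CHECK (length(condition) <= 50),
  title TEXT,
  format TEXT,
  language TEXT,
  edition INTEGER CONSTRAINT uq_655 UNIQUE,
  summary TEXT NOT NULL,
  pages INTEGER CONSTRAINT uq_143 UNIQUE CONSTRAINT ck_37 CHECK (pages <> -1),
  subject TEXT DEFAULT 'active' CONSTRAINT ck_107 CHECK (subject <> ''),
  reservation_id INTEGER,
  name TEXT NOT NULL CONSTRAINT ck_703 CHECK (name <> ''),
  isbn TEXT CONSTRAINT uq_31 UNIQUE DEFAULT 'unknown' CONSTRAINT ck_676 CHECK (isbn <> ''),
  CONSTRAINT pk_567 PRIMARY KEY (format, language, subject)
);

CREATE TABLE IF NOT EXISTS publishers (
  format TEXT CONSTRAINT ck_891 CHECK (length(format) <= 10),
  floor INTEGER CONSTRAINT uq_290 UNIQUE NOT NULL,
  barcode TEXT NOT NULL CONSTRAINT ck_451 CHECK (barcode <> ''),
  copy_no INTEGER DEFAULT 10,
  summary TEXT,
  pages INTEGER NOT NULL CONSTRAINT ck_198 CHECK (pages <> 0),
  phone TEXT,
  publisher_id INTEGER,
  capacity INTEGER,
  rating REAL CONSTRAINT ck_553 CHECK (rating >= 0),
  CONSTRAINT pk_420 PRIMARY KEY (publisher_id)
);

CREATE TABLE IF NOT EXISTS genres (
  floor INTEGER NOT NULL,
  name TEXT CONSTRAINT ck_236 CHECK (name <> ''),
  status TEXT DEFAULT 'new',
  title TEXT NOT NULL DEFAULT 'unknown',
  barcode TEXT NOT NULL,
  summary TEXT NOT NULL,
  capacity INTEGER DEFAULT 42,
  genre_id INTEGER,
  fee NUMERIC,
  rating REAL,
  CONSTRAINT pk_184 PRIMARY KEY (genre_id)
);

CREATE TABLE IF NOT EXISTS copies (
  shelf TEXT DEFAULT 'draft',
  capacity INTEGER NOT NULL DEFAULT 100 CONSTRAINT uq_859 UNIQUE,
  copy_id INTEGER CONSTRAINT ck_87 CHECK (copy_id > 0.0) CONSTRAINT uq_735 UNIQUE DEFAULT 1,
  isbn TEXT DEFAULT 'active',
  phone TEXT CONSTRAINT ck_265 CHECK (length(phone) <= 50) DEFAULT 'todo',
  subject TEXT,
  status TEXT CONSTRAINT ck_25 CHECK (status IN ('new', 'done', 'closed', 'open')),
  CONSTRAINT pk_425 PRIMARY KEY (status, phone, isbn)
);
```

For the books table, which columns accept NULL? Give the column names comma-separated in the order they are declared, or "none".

isbn, barcode, fee, year, pages, phone

- isbn: DEFAULT only fills an omitted column; an explicit NULL is still allowed → nullable.
- barcode: no NOT NULL constraint applies → nullable.
- edition: part of the PRIMARY KEY, which implies NOT NULL → not nullable.
- book_id: declared NOT NULL → not nullable.
- fee: UNIQUE does not imply NOT NULL → nullable.
- shelf: part of the PRIMARY KEY, which implies NOT NULL → not nullable.
- year: CHECK does not forbid NULL (a CHECK constraint passes when its expression is NULL) → nullable.
- pages: no NOT NULL constraint applies → nullable.
- phone: CHECK does not forbid NULL (a CHECK constraint passes when its expression is NULL) → nullable.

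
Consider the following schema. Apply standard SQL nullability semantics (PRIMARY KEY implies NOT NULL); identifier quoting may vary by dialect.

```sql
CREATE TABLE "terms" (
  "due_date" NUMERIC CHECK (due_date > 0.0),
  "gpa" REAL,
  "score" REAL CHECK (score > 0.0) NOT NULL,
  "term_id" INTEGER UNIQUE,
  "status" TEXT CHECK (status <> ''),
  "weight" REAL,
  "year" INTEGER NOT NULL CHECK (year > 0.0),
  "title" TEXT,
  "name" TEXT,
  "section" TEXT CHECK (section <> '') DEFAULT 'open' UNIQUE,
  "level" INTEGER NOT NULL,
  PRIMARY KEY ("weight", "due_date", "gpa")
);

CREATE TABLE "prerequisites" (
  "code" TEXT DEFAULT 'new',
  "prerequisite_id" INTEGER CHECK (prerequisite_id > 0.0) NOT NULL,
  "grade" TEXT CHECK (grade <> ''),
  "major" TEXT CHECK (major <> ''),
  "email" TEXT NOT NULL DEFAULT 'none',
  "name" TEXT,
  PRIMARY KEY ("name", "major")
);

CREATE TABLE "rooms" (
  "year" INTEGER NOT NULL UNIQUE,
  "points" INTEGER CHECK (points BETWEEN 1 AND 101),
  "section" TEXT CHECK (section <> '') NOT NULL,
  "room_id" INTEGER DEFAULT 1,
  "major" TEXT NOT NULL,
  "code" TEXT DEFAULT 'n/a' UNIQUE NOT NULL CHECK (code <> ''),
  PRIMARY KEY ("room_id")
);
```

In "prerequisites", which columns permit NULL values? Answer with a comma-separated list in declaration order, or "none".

code, grade

- code: DEFAULT only fills an omitted column; an explicit NULL is still allowed → nullable.
- prerequisite_id: declared NOT NULL → not nullable.
- grade: CHECK does not forbid NULL (a CHECK constraint passes when its expression is NULL) → nullable.
- major: part of the PRIMARY KEY, which implies NOT NULL → not nullable.
- email: declared NOT NULL → not nullable.
- name: part of the PRIMARY KEY, which implies NOT NULL → not nullable.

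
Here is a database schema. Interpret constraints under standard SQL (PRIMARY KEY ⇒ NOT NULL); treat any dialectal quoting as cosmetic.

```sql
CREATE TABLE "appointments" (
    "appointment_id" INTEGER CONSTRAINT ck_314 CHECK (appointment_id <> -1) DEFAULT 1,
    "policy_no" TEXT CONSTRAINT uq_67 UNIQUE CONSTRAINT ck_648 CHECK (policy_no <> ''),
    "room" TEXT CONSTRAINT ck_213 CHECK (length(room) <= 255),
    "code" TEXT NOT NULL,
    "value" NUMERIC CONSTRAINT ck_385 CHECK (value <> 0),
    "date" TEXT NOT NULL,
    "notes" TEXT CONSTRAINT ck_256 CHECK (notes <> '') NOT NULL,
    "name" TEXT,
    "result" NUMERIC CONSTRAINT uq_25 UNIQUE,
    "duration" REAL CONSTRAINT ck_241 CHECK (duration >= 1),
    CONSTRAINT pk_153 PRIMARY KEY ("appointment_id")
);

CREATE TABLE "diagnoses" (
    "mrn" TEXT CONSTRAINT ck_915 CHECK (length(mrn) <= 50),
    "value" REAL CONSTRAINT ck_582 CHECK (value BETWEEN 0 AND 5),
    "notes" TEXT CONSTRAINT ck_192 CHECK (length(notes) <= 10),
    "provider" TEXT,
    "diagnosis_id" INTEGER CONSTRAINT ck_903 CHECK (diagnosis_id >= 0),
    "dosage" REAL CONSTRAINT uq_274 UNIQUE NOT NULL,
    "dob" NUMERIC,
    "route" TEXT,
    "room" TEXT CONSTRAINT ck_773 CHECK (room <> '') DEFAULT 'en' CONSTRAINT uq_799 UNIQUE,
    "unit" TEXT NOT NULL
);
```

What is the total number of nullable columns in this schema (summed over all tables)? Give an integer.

appointments: 6 nullable (policy_no, room, value, name, result, duration — PK (appointment_id) and explicit NOT NULL columns excluded).
diagnoses: 8 nullable (mrn, value, notes, provider, diagnosis_id, dob, route, room — PK none and explicit NOT NULL columns excluded).
Total: 6 + 8 = 14.

14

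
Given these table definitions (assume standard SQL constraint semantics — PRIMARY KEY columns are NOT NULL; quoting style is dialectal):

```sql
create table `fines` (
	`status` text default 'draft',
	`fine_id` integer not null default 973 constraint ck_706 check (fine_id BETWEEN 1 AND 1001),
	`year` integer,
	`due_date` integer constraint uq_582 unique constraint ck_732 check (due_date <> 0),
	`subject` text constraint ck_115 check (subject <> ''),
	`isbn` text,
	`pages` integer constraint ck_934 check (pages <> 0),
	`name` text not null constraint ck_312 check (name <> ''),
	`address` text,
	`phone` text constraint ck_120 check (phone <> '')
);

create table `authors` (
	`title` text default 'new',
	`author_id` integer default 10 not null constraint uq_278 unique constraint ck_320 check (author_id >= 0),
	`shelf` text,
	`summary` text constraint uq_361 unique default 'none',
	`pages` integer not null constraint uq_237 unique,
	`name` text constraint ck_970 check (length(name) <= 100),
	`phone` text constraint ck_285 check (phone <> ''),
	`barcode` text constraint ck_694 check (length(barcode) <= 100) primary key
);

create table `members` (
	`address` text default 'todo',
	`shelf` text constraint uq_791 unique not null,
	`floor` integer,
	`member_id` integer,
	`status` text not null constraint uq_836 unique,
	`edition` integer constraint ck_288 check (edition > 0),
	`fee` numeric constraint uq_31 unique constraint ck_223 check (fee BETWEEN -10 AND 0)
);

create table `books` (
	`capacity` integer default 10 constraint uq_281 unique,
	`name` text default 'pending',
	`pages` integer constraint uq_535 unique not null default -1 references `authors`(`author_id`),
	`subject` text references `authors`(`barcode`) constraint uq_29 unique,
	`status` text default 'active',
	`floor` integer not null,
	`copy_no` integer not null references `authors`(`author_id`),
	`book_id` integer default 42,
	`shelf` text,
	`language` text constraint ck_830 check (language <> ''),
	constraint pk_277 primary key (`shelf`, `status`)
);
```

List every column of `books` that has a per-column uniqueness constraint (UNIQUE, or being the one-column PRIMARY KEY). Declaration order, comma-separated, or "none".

- capacity: declared UNIQUE → unique.
- name: no UNIQUE or single-column PK constraint.
- pages: declared UNIQUE → unique.
- subject: declared UNIQUE → unique.
- status: part of a composite PRIMARY KEY — only the tuple is unique, not this column on its own.
- floor: no UNIQUE or single-column PK constraint.
- copy_no: no UNIQUE or single-column PK constraint.
- book_id: no UNIQUE or single-column PK constraint.
- shelf: part of a composite PRIMARY KEY — only the tuple is unique, not this column on its own.
- language: no UNIQUE or single-column PK constraint.

capacity, pages, subject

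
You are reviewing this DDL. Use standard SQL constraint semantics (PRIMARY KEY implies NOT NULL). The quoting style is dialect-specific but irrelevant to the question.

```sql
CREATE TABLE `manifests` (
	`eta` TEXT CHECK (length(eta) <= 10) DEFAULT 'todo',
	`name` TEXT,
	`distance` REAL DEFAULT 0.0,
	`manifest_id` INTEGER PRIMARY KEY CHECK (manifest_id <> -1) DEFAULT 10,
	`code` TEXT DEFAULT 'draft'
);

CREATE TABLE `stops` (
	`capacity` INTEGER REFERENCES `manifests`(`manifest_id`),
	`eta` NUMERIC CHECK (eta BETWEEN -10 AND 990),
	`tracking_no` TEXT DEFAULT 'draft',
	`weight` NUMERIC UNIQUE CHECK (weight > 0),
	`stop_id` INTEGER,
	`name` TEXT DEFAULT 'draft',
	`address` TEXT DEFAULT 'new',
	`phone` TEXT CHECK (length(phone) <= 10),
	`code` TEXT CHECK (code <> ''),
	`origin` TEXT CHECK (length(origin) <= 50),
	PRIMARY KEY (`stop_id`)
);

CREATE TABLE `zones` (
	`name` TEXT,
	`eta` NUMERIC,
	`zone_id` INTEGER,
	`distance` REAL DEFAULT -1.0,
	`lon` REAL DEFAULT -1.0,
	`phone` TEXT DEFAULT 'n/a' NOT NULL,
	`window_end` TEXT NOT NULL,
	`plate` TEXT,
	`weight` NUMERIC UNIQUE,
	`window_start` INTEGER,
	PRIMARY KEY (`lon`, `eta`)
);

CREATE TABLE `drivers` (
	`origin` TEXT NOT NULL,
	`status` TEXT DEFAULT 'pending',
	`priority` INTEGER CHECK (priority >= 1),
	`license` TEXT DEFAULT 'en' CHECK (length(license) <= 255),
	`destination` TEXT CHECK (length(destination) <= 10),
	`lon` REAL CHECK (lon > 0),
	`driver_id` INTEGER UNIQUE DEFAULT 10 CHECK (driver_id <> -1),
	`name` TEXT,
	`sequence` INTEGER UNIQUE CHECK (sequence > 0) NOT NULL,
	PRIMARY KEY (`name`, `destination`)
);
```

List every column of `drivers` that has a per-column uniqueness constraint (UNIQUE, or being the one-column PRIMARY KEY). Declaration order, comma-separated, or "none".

driver_id, sequence

- origin: no UNIQUE or single-column PK constraint.
- status: no UNIQUE or single-column PK constraint.
- priority: no UNIQUE or single-column PK constraint.
- license: no UNIQUE or single-column PK constraint.
- destination: part of a composite PRIMARY KEY — only the tuple is unique, not this column on its own.
- lon: no UNIQUE or single-column PK constraint.
- driver_id: declared UNIQUE → unique.
- name: part of a composite PRIMARY KEY — only the tuple is unique, not this column on its own.
- sequence: declared UNIQUE → unique.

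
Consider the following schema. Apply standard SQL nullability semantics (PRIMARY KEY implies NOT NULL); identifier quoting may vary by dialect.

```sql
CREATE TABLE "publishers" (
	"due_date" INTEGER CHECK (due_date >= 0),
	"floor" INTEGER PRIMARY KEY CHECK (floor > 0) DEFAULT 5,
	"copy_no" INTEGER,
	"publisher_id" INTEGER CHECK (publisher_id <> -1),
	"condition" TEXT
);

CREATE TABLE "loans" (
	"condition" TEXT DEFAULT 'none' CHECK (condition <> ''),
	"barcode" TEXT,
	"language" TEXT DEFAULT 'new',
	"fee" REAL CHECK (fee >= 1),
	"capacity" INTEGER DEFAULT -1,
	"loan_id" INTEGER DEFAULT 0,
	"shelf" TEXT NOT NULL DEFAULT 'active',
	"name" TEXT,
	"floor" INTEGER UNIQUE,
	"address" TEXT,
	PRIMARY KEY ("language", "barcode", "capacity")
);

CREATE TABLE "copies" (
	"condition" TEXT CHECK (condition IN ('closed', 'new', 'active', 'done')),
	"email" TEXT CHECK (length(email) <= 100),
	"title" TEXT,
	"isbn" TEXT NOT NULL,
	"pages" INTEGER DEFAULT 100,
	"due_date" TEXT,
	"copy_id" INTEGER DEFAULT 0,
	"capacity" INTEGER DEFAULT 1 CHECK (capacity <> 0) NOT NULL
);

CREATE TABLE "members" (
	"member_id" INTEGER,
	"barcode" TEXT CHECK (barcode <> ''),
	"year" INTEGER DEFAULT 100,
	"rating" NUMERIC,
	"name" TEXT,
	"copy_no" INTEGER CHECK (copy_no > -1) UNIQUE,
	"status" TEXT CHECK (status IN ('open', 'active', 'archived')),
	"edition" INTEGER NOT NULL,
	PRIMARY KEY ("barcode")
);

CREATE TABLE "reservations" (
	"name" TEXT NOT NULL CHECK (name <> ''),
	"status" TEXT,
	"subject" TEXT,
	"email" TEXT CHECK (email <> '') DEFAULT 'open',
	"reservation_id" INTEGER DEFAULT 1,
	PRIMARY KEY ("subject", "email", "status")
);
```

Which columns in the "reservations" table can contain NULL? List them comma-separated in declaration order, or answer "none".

- name: declared NOT NULL → not nullable.
- status: part of the PRIMARY KEY, which implies NOT NULL → not nullable.
- subject: part of the PRIMARY KEY, which implies NOT NULL → not nullable.
- email: part of the PRIMARY KEY, which implies NOT NULL → not nullable.
- reservation_id: DEFAULT only fills an omitted column; an explicit NULL is still allowed → nullable.

reservation_id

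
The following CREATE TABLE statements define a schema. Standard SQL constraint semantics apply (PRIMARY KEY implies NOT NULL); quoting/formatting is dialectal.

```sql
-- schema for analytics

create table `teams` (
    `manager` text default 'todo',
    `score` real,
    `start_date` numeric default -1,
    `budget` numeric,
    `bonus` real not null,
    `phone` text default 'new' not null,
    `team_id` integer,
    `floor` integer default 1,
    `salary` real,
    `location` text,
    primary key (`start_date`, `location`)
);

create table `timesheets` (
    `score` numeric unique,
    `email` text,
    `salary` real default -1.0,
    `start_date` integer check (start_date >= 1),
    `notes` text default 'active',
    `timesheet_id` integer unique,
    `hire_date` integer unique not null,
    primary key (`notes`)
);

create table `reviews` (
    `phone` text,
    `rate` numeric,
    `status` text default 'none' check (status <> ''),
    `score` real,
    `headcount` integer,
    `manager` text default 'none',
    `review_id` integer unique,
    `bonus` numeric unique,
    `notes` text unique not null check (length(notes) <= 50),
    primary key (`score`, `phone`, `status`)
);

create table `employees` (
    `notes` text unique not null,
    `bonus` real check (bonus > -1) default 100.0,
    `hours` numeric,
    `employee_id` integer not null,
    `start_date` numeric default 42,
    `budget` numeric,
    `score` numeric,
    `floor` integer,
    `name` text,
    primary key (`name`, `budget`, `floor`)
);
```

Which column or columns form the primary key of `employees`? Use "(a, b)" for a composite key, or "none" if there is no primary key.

A table-level PRIMARY KEY clause names 3 columns: name, budget, floor.
This is a composite key — the combination is unique, not each column individually.

(name, budget, floor)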